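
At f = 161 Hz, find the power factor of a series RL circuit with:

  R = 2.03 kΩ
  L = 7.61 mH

Step 1 — Angular frequency: ω = 2π·f = 2π·161 = 1012 rad/s.
Step 2 — Component impedances:
  R: Z = R = 2030 Ω
  L: Z = jωL = j·1012·0.00761 = 0 + j7.698 Ω
Step 3 — Series combination: Z_total = R + L = 2030 + j7.698 Ω = 2030∠0.2° Ω.
Step 4 — Power factor: PF = cos(φ) = Re(Z)/|Z| = 2030/2030 = 1.
Step 5 — Type: Im(Z) = 7.698 ⇒ lagging (phase φ = 0.2°).

PF = 1 (lagging, φ = 0.2°)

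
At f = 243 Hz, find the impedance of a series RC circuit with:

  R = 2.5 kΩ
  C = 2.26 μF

Step 1 — Angular frequency: ω = 2π·f = 2π·243 = 1527 rad/s.
Step 2 — Component impedances:
  R: Z = R = 2500 Ω
  C: Z = 1/(jωC) = -j/(ω·C) = 0 - j289.8 Ω
Step 3 — Series combination: Z_total = R + C = 2500 - j289.8 Ω = 2517∠-6.6° Ω.

Z = 2500 - j289.8 Ω = 2517∠-6.6° Ω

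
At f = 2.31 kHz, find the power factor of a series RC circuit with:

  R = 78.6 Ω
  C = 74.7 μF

Step 1 — Angular frequency: ω = 2π·f = 2π·2310 = 1.451e+04 rad/s.
Step 2 — Component impedances:
  R: Z = R = 78.6 Ω
  C: Z = 1/(jωC) = -j/(ω·C) = 0 - j0.9223 Ω
Step 3 — Series combination: Z_total = R + C = 78.6 - j0.9223 Ω = 78.61∠-0.7° Ω.
Step 4 — Power factor: PF = cos(φ) = Re(Z)/|Z| = 78.6/78.61 = 0.9999.
Step 5 — Type: Im(Z) = -0.9223 ⇒ leading (phase φ = -0.7°).

PF = 0.9999 (leading, φ = -0.7°)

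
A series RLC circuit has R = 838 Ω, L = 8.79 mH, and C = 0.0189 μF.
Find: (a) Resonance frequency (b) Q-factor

Step 1 — Resonance condition Im(Z)=0 gives ω₀ = 1/√(LC).
Step 2 — ω₀ = 1/√(0.00879·1.89e-08) = 7.758e+04 rad/s.
Step 3 — f₀ = ω₀/(2π) = 1.235e+04 Hz.
Step 4 — Series Q: Q = ω₀L/R = 7.758e+04·0.00879/838 = 0.8138.

(a) f₀ = 1.235e+04 Hz  (b) Q = 0.8138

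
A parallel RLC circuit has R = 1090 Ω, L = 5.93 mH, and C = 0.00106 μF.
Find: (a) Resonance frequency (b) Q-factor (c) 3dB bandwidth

Step 1 — Resonance: ω₀ = 1/√(LC) = 1/√(0.00593·1.06e-09) = 3.989e+05 rad/s.
Step 2 — f₀ = ω₀/(2π) = 6.348e+04 Hz.
Step 3 — Parallel Q: Q = R/(ω₀L) = 1090/(3.989e+05·0.00593) = 0.4608.
Step 4 — Bandwidth: Δω = ω₀/Q = 8.655e+05 rad/s; BW = Δω/(2π) = 1.377e+05 Hz.

(a) f₀ = 6.348e+04 Hz  (b) Q = 0.4608  (c) BW = 1.377e+05 Hz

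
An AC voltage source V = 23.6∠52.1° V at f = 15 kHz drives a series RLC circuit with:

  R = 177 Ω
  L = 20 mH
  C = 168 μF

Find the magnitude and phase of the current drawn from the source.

Step 1 — Angular frequency: ω = 2π·f = 2π·1.5e+04 = 9.425e+04 rad/s.
Step 2 — Component impedances:
  R: Z = R = 177 Ω
  L: Z = jωL = j·9.425e+04·0.02 = 0 + j1885 Ω
  C: Z = 1/(jωC) = -j/(ω·C) = 0 - j0.06316 Ω
Step 3 — Series combination: Z_total = R + L + C = 177 + j1885 Ω = 1893∠84.6° Ω.
Step 4 — Source phasor: V = 23.6∠52.1° V = 14.5 + j18.62 V.
Step 5 — Ohm's law: I = V / Z_total = (14.5 + j18.62) / (177 + j1885) = 0.01051 - j0.006704 A.
Step 6 — Convert to polar: |I| = 0.01247 A, ∠I = -32.5°.

I = 0.01247∠-32.5° A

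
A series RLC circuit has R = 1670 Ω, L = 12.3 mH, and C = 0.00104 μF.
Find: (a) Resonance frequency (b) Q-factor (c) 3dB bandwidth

Step 1 — Resonance: ω₀ = 1/√(LC) = 1/√(0.0123·1.04e-09) = 2.796e+05 rad/s.
Step 2 — f₀ = ω₀/(2π) = 4.45e+04 Hz.
Step 3 — Series Q: Q = ω₀L/R = 2.796e+05·0.0123/1670 = 2.059.
Step 4 — Bandwidth: Δω = ω₀/Q = 1.358e+05 rad/s; BW = Δω/(2π) = 2.161e+04 Hz.

(a) f₀ = 4.45e+04 Hz  (b) Q = 2.059  (c) BW = 2.161e+04 Hz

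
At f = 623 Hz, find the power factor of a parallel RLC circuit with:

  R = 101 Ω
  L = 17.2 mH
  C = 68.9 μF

Step 1 — Angular frequency: ω = 2π·f = 2π·623 = 3914 rad/s.
Step 2 — Component impedances:
  R: Z = R = 101 Ω
  L: Z = jωL = j·3914·0.0172 = 0 + j67.33 Ω
  C: Z = 1/(jωC) = -j/(ω·C) = 0 - j3.708 Ω
Step 3 — Parallel combination: 1/Z_total = 1/R + 1/L + 1/C; Z_total = 0.1522 - j3.918 Ω = 3.921∠-87.8° Ω.
Step 4 — Power factor: PF = cos(φ) = Re(Z)/|Z| = 0.1522/3.921 = 0.03882.
Step 5 — Type: Im(Z) = -3.918 ⇒ leading (phase φ = -87.8°).

PF = 0.03882 (leading, φ = -87.8°)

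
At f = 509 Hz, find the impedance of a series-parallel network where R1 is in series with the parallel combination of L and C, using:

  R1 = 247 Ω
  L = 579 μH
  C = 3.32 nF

Step 1 — Angular frequency: ω = 2π·f = 2π·509 = 3198 rad/s.
Step 2 — Component impedances:
  R1: Z = R = 247 Ω
  L: Z = jωL = j·3198·0.000579 = 0 + j1.852 Ω
  C: Z = 1/(jωC) = -j/(ω·C) = 0 - j9.418e+04 Ω
Step 3 — Parallel branch: L || C = 1/(1/L + 1/C) = 0 + j1.852 Ω.
Step 4 — Series with R1: Z_total = R1 + (L || C) = 247 + j1.852 Ω = 247∠0.4° Ω.

Z = 247 + j1.852 Ω = 247∠0.4° Ω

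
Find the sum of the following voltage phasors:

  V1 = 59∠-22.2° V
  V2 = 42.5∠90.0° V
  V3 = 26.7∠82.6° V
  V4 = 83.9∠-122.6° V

Step 1 — Convert each phasor to rectangular form:
  V1 = 59·(cos(-22.2°) + j·sin(-22.2°)) = 54.63 - j22.29 V
  V2 = 42.5·(cos(90.0°) + j·sin(90.0°)) = 0 + j42.5 V
  V3 = 26.7·(cos(82.6°) + j·sin(82.6°)) = 3.439 + j26.48 V
  V4 = 83.9·(cos(-122.6°) + j·sin(-122.6°)) = -45.2 - j70.68 V
Step 2 — Sum components: V_total = 12.86 - j24 V.
Step 3 — Convert to polar: |V_total| = 27.23 V, ∠V_total = -61.8°.

V_total = 27.23∠-61.8° V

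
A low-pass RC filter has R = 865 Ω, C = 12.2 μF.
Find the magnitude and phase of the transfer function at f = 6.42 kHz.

Step 1 — Angular frequency: ω = 2π·6420 = 4.034e+04 rad/s.
Step 2 — Transfer function: H(jω) = 1/(1 + jωRC).
Step 3 — Denominator: 1 + jωRC = 1 + j·4.034e+04·865·1.22e-05 = 1 + j425.7.
Step 4 — H = 5.518e-06 - j0.002349.
Step 5 — Magnitude: |H| = 0.002349 (-52.6 dB); phase: φ = -89.9°.

|H| = 0.002349 (-52.6 dB), φ = -89.9°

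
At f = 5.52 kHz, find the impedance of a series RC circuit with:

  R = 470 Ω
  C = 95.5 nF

Step 1 — Angular frequency: ω = 2π·f = 2π·5520 = 3.468e+04 rad/s.
Step 2 — Component impedances:
  R: Z = R = 470 Ω
  C: Z = 1/(jωC) = -j/(ω·C) = 0 - j301.9 Ω
Step 3 — Series combination: Z_total = R + C = 470 - j301.9 Ω = 558.6∠-32.7° Ω.

Z = 470 - j301.9 Ω = 558.6∠-32.7° Ω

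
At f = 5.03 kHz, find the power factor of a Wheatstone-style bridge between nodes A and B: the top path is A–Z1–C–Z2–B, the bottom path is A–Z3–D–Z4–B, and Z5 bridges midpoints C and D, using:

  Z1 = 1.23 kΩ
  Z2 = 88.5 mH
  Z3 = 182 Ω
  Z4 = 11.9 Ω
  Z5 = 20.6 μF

Step 1 — Angular frequency: ω = 2π·f = 2π·5030 = 3.16e+04 rad/s.
Step 2 — Component impedances:
  Z1: Z = R = 1230 Ω
  Z2: Z = jωL = j·3.16e+04·0.0885 = 0 + j2797 Ω
  Z3: Z = R = 182 Ω
  Z4: Z = R = 11.9 Ω
  Z5: Z = 1/(jωC) = -j/(ω·C) = 0 - j1.536 Ω
Step 3 — Bridge requires nodal analysis (the Z5 bridge couples midpoints C and D, so the two paths cannot be reduced to a simple series/parallel combination). Setting node B to ground and injecting 1 A at node A, the 3-node admittance system at A, C, D solves to V_A = Z_AB = 170.4 + j0.02513 Ω = 170.4∠0.0° Ω.
Step 4 — Power factor: PF = cos(φ) = Re(Z)/|Z| = 170.4/170.4 = 1.
Step 5 — Type: Im(Z) = 0.02513 ⇒ lagging (phase φ = 0.0°).

PF = 1 (lagging, φ = 0.0°)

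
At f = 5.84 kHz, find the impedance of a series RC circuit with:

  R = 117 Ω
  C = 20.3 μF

Step 1 — Angular frequency: ω = 2π·f = 2π·5840 = 3.669e+04 rad/s.
Step 2 — Component impedances:
  R: Z = R = 117 Ω
  C: Z = 1/(jωC) = -j/(ω·C) = 0 - j1.342 Ω
Step 3 — Series combination: Z_total = R + C = 117 - j1.342 Ω = 117∠-0.7° Ω.

Z = 117 - j1.342 Ω = 117∠-0.7° Ω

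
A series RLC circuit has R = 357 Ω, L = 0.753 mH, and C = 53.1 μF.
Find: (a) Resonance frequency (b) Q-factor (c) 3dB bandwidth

Step 1 — Resonance: ω₀ = 1/√(LC) = 1/√(0.000753·5.31e-05) = 5001 rad/s.
Step 2 — f₀ = ω₀/(2π) = 795.9 Hz.
Step 3 — Series Q: Q = ω₀L/R = 5001·0.000753/357 = 0.01055.
Step 4 — Bandwidth: Δω = ω₀/Q = 4.741e+05 rad/s; BW = Δω/(2π) = 7.546e+04 Hz.

(a) f₀ = 795.9 Hz  (b) Q = 0.01055  (c) BW = 7.546e+04 Hz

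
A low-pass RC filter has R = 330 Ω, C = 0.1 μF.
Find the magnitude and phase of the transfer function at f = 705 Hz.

Step 1 — Angular frequency: ω = 2π·705 = 4430 rad/s.
Step 2 — Transfer function: H(jω) = 1/(1 + jωRC).
Step 3 — Denominator: 1 + jωRC = 1 + j·4430·330·1e-07 = 1 + j0.1462.
Step 4 — H = 0.9791 - j0.1431.
Step 5 — Magnitude: |H| = 0.9895 (-0.1 dB); phase: φ = -8.3°.

|H| = 0.9895 (-0.1 dB), φ = -8.3°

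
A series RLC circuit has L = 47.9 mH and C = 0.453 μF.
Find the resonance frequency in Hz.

Step 1 — Resonance condition Im(Z)=0 gives ω₀ = 1/√(LC).
Step 2 — ω₀ = 1/√(0.0479·4.53e-07) = 6789 rad/s.
Step 3 — f₀ = ω₀/(2π) = 1080 Hz.

f₀ = 1080 Hz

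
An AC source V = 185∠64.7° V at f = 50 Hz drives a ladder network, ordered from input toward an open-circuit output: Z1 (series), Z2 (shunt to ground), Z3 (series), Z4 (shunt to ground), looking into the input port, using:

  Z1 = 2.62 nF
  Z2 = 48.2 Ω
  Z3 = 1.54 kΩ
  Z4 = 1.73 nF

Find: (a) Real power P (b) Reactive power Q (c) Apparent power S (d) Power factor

Step 1 — Angular frequency: ω = 2π·f = 2π·50 = 314.2 rad/s.
Step 2 — Component impedances:
  Z1: Z = 1/(jωC) = -j/(ω·C) = 0 - j1.215e+06 Ω
  Z2: Z = R = 48.2 Ω
  Z3: Z = R = 1540 Ω
  Z4: Z = 1/(jωC) = -j/(ω·C) = 0 - j1.84e+06 Ω
Step 3 — Ladder network (open output): work backward from the far end, alternating series and parallel combinations. Z_in = 48.2 - j1.215e+06 Ω = 1.215e+06∠-90.0° Ω.
Step 4 — Source phasor: V = 185∠64.7° V = 79.06 + j167.3 V.
Step 5 — Current: I = V / Z = -0.0001377 + j6.508e-05 A = 0.0001523∠154.7° A.
Step 6 — Complex power: S = V·I* = 1.118e-06 - j0.02817 VA.
Step 7 — Real power: P = Re(S) = 1.118e-06 W.
Step 8 — Reactive power: Q = Im(S) = -0.02817 VAR.
Step 9 — Apparent power: |S| = 0.02817 VA.
Step 10 — Power factor: PF = P/|S| = 3.967e-05 (leading).

(a) P = 1.118e-06 W  (b) Q = -0.02817 VAR  (c) S = 0.02817 VA  (d) PF = 3.967e-05 (leading)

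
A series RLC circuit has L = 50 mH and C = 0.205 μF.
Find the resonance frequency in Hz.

Step 1 — Resonance condition Im(Z)=0 gives ω₀ = 1/√(LC).
Step 2 — ω₀ = 1/√(0.05·2.05e-07) = 9877 rad/s.
Step 3 — f₀ = ω₀/(2π) = 1572 Hz.

f₀ = 1572 Hz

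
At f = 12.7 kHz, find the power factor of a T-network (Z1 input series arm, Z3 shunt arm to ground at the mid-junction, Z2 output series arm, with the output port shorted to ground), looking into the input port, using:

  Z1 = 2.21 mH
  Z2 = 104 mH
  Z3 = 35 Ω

Step 1 — Angular frequency: ω = 2π·f = 2π·1.27e+04 = 7.98e+04 rad/s.
Step 2 — Component impedances:
  Z1: Z = jωL = j·7.98e+04·0.00221 = 0 + j176.4 Ω
  Z2: Z = jωL = j·7.98e+04·0.104 = 0 + j8299 Ω
  Z3: Z = R = 35 Ω
Step 3 — With the output port shorted to ground, the output series arm Z2 runs from the junction to ground; the shunt arm Z3 also runs from the junction to ground. They appear in parallel: Z3 || Z2 = 35 + j0.1476 Ω.
Step 4 — Series with input arm Z1: Z_in = Z1 + (Z3 || Z2) = 35 + j176.5 Ω = 179.9∠78.8° Ω.
Step 5 — Power factor: PF = cos(φ) = Re(Z)/|Z| = 34.999/179.93 = 0.1945.
Step 6 — Type: Im(Z) = 176.5 ⇒ lagging (phase φ = 78.8°).

PF = 0.1945 (lagging, φ = 78.8°)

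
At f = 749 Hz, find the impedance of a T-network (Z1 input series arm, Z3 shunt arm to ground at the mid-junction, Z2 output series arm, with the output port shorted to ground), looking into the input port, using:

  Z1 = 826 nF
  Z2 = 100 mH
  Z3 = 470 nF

Step 1 — Angular frequency: ω = 2π·f = 2π·749 = 4706 rad/s.
Step 2 — Component impedances:
  Z1: Z = 1/(jωC) = -j/(ω·C) = 0 - j257.3 Ω
  Z2: Z = jωL = j·4706·0.1 = 0 + j470.6 Ω
  Z3: Z = 1/(jωC) = -j/(ω·C) = 0 - j452.1 Ω
Step 3 — With the output port shorted to ground, the output series arm Z2 runs from the junction to ground; the shunt arm Z3 also runs from the junction to ground. They appear in parallel: Z3 || Z2 = 0 - j1.15e+04 Ω.
Step 4 — Series with input arm Z1: Z_in = Z1 + (Z3 || Z2) = 0 - j1.176e+04 Ω = 1.176e+04∠-90.0° Ω.

Z = 0 - j1.176e+04 Ω = 1.176e+04∠-90.0° Ω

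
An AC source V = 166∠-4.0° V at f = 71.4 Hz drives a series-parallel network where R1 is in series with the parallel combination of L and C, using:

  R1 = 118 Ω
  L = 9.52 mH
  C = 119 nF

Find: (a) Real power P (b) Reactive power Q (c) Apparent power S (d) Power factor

Step 1 — Angular frequency: ω = 2π·f = 2π·71.4 = 448.6 rad/s.
Step 2 — Component impedances:
  R1: Z = R = 118 Ω
  L: Z = jωL = j·448.6·0.00952 = 0 + j4.271 Ω
  C: Z = 1/(jωC) = -j/(ω·C) = 0 - j1.873e+04 Ω
Step 3 — Parallel branch: L || C = 1/(1/L + 1/C) = 0 + j4.272 Ω.
Step 4 — Series with R1: Z_total = R1 + (L || C) = 118 + j4.272 Ω = 118.1∠2.1° Ω.
Step 5 — Source phasor: V = 166∠-4.0° V = 165.6 - j11.58 V.
Step 6 — Current: I = V / Z = 1.398 - j0.1487 A = 1.406∠-6.1° A.
Step 7 — Complex power: S = V·I* = 233.2 + j8.443 VA.
Step 8 — Real power: P = Re(S) = 233.2 W.
Step 9 — Reactive power: Q = Im(S) = 8.443 VAR.
Step 10 — Apparent power: |S| = 233.4 VA.
Step 11 — Power factor: PF = P/|S| = 0.9993 (lagging).

(a) P = 233.2 W  (b) Q = 8.443 VAR  (c) S = 233.4 VA  (d) PF = 0.9993 (lagging)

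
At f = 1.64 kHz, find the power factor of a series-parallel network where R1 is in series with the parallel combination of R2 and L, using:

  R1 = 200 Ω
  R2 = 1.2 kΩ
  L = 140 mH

Step 1 — Angular frequency: ω = 2π·f = 2π·1640 = 1.03e+04 rad/s.
Step 2 — Component impedances:
  R1: Z = R = 200 Ω
  R2: Z = R = 1200 Ω
  L: Z = jωL = j·1.03e+04·0.14 = 0 + j1443 Ω
Step 3 — Parallel branch: R2 || L = 1/(1/R2 + 1/L) = 709.3 + j590 Ω.
Step 4 — Series with R1: Z_total = R1 + (R2 || L) = 909.3 + j590 Ω = 1084∠33.0° Ω.
Step 5 — Power factor: PF = cos(φ) = Re(Z)/|Z| = 909.25/1083.9 = 0.8389.
Step 6 — Type: Im(Z) = 590 ⇒ lagging (phase φ = 33.0°).

PF = 0.8389 (lagging, φ = 33.0°)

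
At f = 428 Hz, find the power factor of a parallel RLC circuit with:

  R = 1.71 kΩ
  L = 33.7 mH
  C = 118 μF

Step 1 — Angular frequency: ω = 2π·f = 2π·428 = 2689 rad/s.
Step 2 — Component impedances:
  R: Z = R = 1710 Ω
  L: Z = jωL = j·2689·0.0337 = 0 + j90.63 Ω
  C: Z = 1/(jωC) = -j/(ω·C) = 0 - j3.151 Ω
Step 3 — Parallel combination: 1/Z_total = 1/R + 1/L + 1/C; Z_total = 0.006234 - j3.265 Ω = 3.265∠-89.9° Ω.
Step 4 — Power factor: PF = cos(φ) = Re(Z)/|Z| = 0.006234/3.265 = 0.001909.
Step 5 — Type: Im(Z) = -3.265 ⇒ leading (phase φ = -89.9°).

PF = 0.001909 (leading, φ = -89.9°)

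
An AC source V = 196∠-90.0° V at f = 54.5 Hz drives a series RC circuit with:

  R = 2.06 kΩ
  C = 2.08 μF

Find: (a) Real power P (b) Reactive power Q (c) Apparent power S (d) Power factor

Step 1 — Angular frequency: ω = 2π·f = 2π·54.5 = 342.4 rad/s.
Step 2 — Component impedances:
  R: Z = R = 2060 Ω
  C: Z = 1/(jωC) = -j/(ω·C) = 0 - j1404 Ω
Step 3 — Series combination: Z_total = R + C = 2060 - j1404 Ω = 2493∠-34.3° Ω.
Step 4 — Source phasor: V = 196∠-90.0° V = 0 - j196 V.
Step 5 — Current: I = V / Z = 0.04428 - j0.06497 A = 0.07862∠-55.7° A.
Step 6 — Complex power: S = V·I* = 12.73 - j8.679 VA.
Step 7 — Real power: P = Re(S) = 12.73 W.
Step 8 — Reactive power: Q = Im(S) = -8.679 VAR.
Step 9 — Apparent power: |S| = 15.41 VA.
Step 10 — Power factor: PF = P/|S| = 0.8263 (leading).

(a) P = 12.73 W  (b) Q = -8.679 VAR  (c) S = 15.41 VA  (d) PF = 0.8263 (leading)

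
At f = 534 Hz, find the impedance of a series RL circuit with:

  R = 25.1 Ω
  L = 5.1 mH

Step 1 — Angular frequency: ω = 2π·f = 2π·534 = 3355 rad/s.
Step 2 — Component impedances:
  R: Z = R = 25.1 Ω
  L: Z = jωL = j·3355·0.0051 = 0 + j17.11 Ω
Step 3 — Series combination: Z_total = R + L = 25.1 + j17.11 Ω = 30.38∠34.3° Ω.

Z = 25.1 + j17.11 Ω = 30.38∠34.3° Ω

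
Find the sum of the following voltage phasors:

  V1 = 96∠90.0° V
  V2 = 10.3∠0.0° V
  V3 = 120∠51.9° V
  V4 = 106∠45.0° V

Step 1 — Convert each phasor to rectangular form:
  V1 = 96·(cos(90.0°) + j·sin(90.0°)) = 0 + j96 V
  V2 = 10.3·(cos(0.0°) + j·sin(0.0°)) = 10.3 V
  V3 = 120·(cos(51.9°) + j·sin(51.9°)) = 74.04 + j94.43 V
  V4 = 106·(cos(45.0°) + j·sin(45.0°)) = 74.95 + j74.95 V
Step 2 — Sum components: V_total = 159.3 + j265.4 V.
Step 3 — Convert to polar: |V_total| = 309.5 V, ∠V_total = 59.0°.

V_total = 309.5∠59.0° V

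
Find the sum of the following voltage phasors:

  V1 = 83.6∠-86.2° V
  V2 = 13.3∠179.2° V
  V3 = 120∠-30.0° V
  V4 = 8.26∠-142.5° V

Step 1 — Convert each phasor to rectangular form:
  V1 = 83.6·(cos(-86.2°) + j·sin(-86.2°)) = 5.54 - j83.42 V
  V2 = 13.3·(cos(179.2°) + j·sin(179.2°)) = -13.3 + j0.1857 V
  V3 = 120·(cos(-30.0°) + j·sin(-30.0°)) = 103.9 - j60 V
  V4 = 8.26·(cos(-142.5°) + j·sin(-142.5°)) = -6.553 - j5.028 V
Step 2 — Sum components: V_total = 89.61 - j148.3 V.
Step 3 — Convert to polar: |V_total| = 173.2 V, ∠V_total = -58.9°.

V_total = 173.2∠-58.9° V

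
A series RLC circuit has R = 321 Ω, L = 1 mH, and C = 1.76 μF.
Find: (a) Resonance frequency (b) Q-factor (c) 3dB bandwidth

Step 1 — Resonance condition Im(Z)=0 gives ω₀ = 1/√(LC).
Step 2 — ω₀ = 1/√(0.001·1.76e-06) = 2.384e+04 rad/s.
Step 3 — f₀ = ω₀/(2π) = 3794 Hz.
Step 4 — Series Q: Q = ω₀L/R = 2.384e+04·0.001/321 = 0.07426.
Step 5 — 3dB bandwidth: Δω = ω₀/Q = 3.21e+05 rad/s; BW = Δω/(2π) = 5.109e+04 Hz.

(a) f₀ = 3794 Hz  (b) Q = 0.07426  (c) BW = 5.109e+04 Hz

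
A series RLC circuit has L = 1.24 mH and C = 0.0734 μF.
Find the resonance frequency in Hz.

Step 1 — Resonance condition Im(Z)=0 gives ω₀ = 1/√(LC).
Step 2 — ω₀ = 1/√(0.00124·7.34e-08) = 1.048e+05 rad/s.
Step 3 — f₀ = ω₀/(2π) = 1.668e+04 Hz.

f₀ = 1.668e+04 Hz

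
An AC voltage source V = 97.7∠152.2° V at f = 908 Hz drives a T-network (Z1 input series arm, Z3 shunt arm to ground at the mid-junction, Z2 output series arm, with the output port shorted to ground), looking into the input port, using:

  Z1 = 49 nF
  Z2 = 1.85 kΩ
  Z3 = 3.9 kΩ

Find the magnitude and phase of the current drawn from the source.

Step 1 — Angular frequency: ω = 2π·f = 2π·908 = 5705 rad/s.
Step 2 — Component impedances:
  Z1: Z = 1/(jωC) = -j/(ω·C) = 0 - j3577 Ω
  Z2: Z = R = 1850 Ω
  Z3: Z = R = 3900 Ω
Step 3 — With the output port shorted to ground, the output series arm Z2 runs from the junction to ground; the shunt arm Z3 also runs from the junction to ground. They appear in parallel: Z3 || Z2 = 1255 Ω.
Step 4 — Series with input arm Z1: Z_in = Z1 + (Z3 || Z2) = 1255 - j3577 Ω = 3791∠-70.7° Ω.
Step 5 — Source phasor: V = 97.7∠152.2° V = -86.42 + j45.57 V.
Step 6 — Ohm's law: I = V / Z_total = (-86.42 + j45.57) / (1255 - j3577) = -0.01889 - j0.01753 A.
Step 7 — Convert to polar: |I| = 0.02577 A, ∠I = -137.1°.

I = 0.02577∠-137.1° A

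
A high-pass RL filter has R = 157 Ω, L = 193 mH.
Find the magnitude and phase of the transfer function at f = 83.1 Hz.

Step 1 — Angular frequency: ω = 2π·83.1 = 522.1 rad/s.
Step 2 — Transfer function: H(jω) = jωL/(R + jωL).
Step 3 — Numerator jωL = j·100.8; denominator R + jωL = 157 + j100.8.
Step 4 — H = 0.2918 + j0.4546.
Step 5 — Magnitude: |H| = 0.5402 (-5.3 dB); phase: φ = 57.3°.

|H| = 0.5402 (-5.3 dB), φ = 57.3°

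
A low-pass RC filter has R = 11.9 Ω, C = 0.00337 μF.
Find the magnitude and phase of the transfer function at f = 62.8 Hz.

Step 1 — Angular frequency: ω = 2π·62.8 = 394.6 rad/s.
Step 2 — Transfer function: H(jω) = 1/(1 + jωRC).
Step 3 — Denominator: 1 + jωRC = 1 + j·394.6·11.9·3.37e-09 = 1 + j1.582e-05.
Step 4 — H = 1 - j1.582e-05.
Step 5 — Magnitude: |H| = 1 (-0.0 dB); phase: φ = -0.0°.

|H| = 1 (-0.0 dB), φ = -0.0°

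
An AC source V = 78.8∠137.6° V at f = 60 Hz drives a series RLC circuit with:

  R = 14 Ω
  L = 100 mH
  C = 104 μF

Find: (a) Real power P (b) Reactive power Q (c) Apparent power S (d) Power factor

Step 1 — Angular frequency: ω = 2π·f = 2π·60 = 377 rad/s.
Step 2 — Component impedances:
  R: Z = R = 14 Ω
  L: Z = jωL = j·377·0.1 = 0 + j37.7 Ω
  C: Z = 1/(jωC) = -j/(ω·C) = 0 - j25.51 Ω
Step 3 — Series combination: Z_total = R + L + C = 14 + j12.19 Ω = 18.57∠41.1° Ω.
Step 4 — Source phasor: V = 78.8∠137.6° V = -58.19 + j53.14 V.
Step 5 — Current: I = V / Z = -0.4838 + j4.217 A = 4.244∠96.5° A.
Step 6 — Complex power: S = V·I* = 252.2 + j219.7 VA.
Step 7 — Real power: P = Re(S) = 252.2 W.
Step 8 — Reactive power: Q = Im(S) = 219.7 VAR.
Step 9 — Apparent power: |S| = 334.5 VA.
Step 10 — Power factor: PF = P/|S| = 0.7541 (lagging).

(a) P = 252.2 W  (b) Q = 219.7 VAR  (c) S = 334.5 VA  (d) PF = 0.7541 (lagging)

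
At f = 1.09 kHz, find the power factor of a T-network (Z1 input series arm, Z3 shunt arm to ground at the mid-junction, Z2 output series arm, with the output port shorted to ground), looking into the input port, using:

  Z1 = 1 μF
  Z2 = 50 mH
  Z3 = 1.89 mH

Step 1 — Angular frequency: ω = 2π·f = 2π·1090 = 6849 rad/s.
Step 2 — Component impedances:
  Z1: Z = 1/(jωC) = -j/(ω·C) = 0 - j146 Ω
  Z2: Z = jωL = j·6849·0.05 = 0 + j342.4 Ω
  Z3: Z = jωL = j·6849·0.00189 = 0 + j12.94 Ω
Step 3 — With the output port shorted to ground, the output series arm Z2 runs from the junction to ground; the shunt arm Z3 also runs from the junction to ground. They appear in parallel: Z3 || Z2 = 0 + j12.47 Ω.
Step 4 — Series with input arm Z1: Z_in = Z1 + (Z3 || Z2) = 0 - j133.5 Ω = 133.5∠-90.0° Ω.
Step 5 — Power factor: PF = cos(φ) = Re(Z)/|Z| = 0/133.5 = 0.
Step 6 — Type: Im(Z) = -133.5 ⇒ leading (phase φ = -90.0°).

PF = 0 (leading, φ = -90.0°)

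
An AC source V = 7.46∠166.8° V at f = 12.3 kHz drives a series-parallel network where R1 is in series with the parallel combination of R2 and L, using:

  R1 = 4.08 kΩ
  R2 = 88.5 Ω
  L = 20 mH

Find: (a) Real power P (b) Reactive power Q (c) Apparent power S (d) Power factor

Step 1 — Angular frequency: ω = 2π·f = 2π·1.23e+04 = 7.728e+04 rad/s.
Step 2 — Component impedances:
  R1: Z = R = 4080 Ω
  R2: Z = R = 88.5 Ω
  L: Z = jωL = j·7.728e+04·0.02 = 0 + j1546 Ω
Step 3 — Parallel branch: R2 || L = 1/(1/R2 + 1/L) = 88.21 + j5.051 Ω.
Step 4 — Series with R1: Z_total = R1 + (R2 || L) = 4168 + j5.051 Ω = 4168∠0.1° Ω.
Step 5 — Source phasor: V = 7.46∠166.8° V = -7.263 + j1.703 V.
Step 6 — Current: I = V / Z = -0.001742 + j0.0004108 A = 0.00179∠166.7° A.
Step 7 — Complex power: S = V·I* = 0.01335 + j1.618e-05 VA.
Step 8 — Real power: P = Re(S) = 0.01335 W.
Step 9 — Reactive power: Q = Im(S) = 1.618e-05 VAR.
Step 10 — Apparent power: |S| = 0.01335 VA.
Step 11 — Power factor: PF = P/|S| = 1 (lagging).

(a) P = 0.01335 W  (b) Q = 1.618e-05 VAR  (c) S = 0.01335 VA  (d) PF = 1 (lagging)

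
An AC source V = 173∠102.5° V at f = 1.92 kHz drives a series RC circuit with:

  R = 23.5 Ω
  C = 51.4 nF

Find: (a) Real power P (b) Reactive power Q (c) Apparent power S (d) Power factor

Step 1 — Angular frequency: ω = 2π·f = 2π·1920 = 1.206e+04 rad/s.
Step 2 — Component impedances:
  R: Z = R = 23.5 Ω
  C: Z = 1/(jωC) = -j/(ω·C) = 0 - j1613 Ω
Step 3 — Series combination: Z_total = R + C = 23.5 - j1613 Ω = 1613∠-89.2° Ω.
Step 4 — Source phasor: V = 173∠102.5° V = -37.44 + j168.9 V.
Step 5 — Current: I = V / Z = -0.105 - j0.02169 A = 0.1073∠-168.3° A.
Step 6 — Complex power: S = V·I* = 0.2704 - j18.55 VA.
Step 7 — Real power: P = Re(S) = 0.2704 W.
Step 8 — Reactive power: Q = Im(S) = -18.55 VAR.
Step 9 — Apparent power: |S| = 18.56 VA.
Step 10 — Power factor: PF = P/|S| = 0.01457 (leading).

(a) P = 0.2704 W  (b) Q = -18.55 VAR  (c) S = 18.56 VA  (d) PF = 0.01457 (leading)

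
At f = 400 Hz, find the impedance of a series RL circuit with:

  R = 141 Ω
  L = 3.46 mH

Step 1 — Angular frequency: ω = 2π·f = 2π·400 = 2513 rad/s.
Step 2 — Component impedances:
  R: Z = R = 141 Ω
  L: Z = jωL = j·2513·0.00346 = 0 + j8.696 Ω
Step 3 — Series combination: Z_total = R + L = 141 + j8.696 Ω = 141.3∠3.5° Ω.

Z = 141 + j8.696 Ω = 141.3∠3.5° Ω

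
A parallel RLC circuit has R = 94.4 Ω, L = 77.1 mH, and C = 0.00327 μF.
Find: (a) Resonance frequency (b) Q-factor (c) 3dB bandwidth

Step 1 — Resonance: ω₀ = 1/√(LC) = 1/√(0.0771·3.27e-09) = 6.298e+04 rad/s.
Step 2 — f₀ = ω₀/(2π) = 1.002e+04 Hz.
Step 3 — Parallel Q: Q = R/(ω₀L) = 94.4/(6.298e+04·0.0771) = 0.01944.
Step 4 — Bandwidth: Δω = ω₀/Q = 3.24e+06 rad/s; BW = Δω/(2π) = 5.156e+05 Hz.

(a) f₀ = 1.002e+04 Hz  (b) Q = 0.01944  (c) BW = 5.156e+05 Hz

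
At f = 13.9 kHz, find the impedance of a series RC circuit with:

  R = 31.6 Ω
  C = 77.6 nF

Step 1 — Angular frequency: ω = 2π·f = 2π·1.39e+04 = 8.734e+04 rad/s.
Step 2 — Component impedances:
  R: Z = R = 31.6 Ω
  C: Z = 1/(jωC) = -j/(ω·C) = 0 - j147.6 Ω
Step 3 — Series combination: Z_total = R + C = 31.6 - j147.6 Ω = 150.9∠-77.9° Ω.

Z = 31.6 - j147.6 Ω = 150.9∠-77.9° Ω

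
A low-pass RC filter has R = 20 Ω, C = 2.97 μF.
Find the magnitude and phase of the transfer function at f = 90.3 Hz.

Step 1 — Angular frequency: ω = 2π·90.3 = 567.4 rad/s.
Step 2 — Transfer function: H(jω) = 1/(1 + jωRC).
Step 3 — Denominator: 1 + jωRC = 1 + j·567.4·20·2.97e-06 = 1 + j0.0337.
Step 4 — H = 0.9989 - j0.03366.
Step 5 — Magnitude: |H| = 0.9994 (-0.0 dB); phase: φ = -1.9°.

|H| = 0.9994 (-0.0 dB), φ = -1.9°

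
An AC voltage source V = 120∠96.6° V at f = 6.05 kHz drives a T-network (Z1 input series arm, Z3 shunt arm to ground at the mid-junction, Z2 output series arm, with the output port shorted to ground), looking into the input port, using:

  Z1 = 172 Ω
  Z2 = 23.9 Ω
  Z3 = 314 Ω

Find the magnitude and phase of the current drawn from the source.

Step 1 — Angular frequency: ω = 2π·f = 2π·6050 = 3.801e+04 rad/s.
Step 2 — Component impedances:
  Z1: Z = R = 172 Ω
  Z2: Z = R = 23.9 Ω
  Z3: Z = R = 314 Ω
Step 3 — With the output port shorted to ground, the output series arm Z2 runs from the junction to ground; the shunt arm Z3 also runs from the junction to ground. They appear in parallel: Z3 || Z2 = 22.21 Ω.
Step 4 — Series with input arm Z1: Z_in = Z1 + (Z3 || Z2) = 194.2 Ω = 194.2∠0.0° Ω.
Step 5 — Source phasor: V = 120∠96.6° V = -13.79 + j119.2 V.
Step 6 — Ohm's law: I = V / Z_total = (-13.79 + j119.2) / (194.2) = -0.07102 + j0.6138 A.
Step 7 — Convert to polar: |I| = 0.6179 A, ∠I = 96.6°.

I = 0.6179∠96.6° A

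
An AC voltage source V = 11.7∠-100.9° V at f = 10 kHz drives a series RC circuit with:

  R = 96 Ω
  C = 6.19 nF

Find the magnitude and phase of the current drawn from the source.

Step 1 — Angular frequency: ω = 2π·f = 2π·1e+04 = 6.283e+04 rad/s.
Step 2 — Component impedances:
  R: Z = R = 96 Ω
  C: Z = 1/(jωC) = -j/(ω·C) = 0 - j2571 Ω
Step 3 — Series combination: Z_total = R + C = 96 - j2571 Ω = 2573∠-87.9° Ω.
Step 4 — Source phasor: V = 11.7∠-100.9° V = -2.212 - j11.49 V.
Step 5 — Ohm's law: I = V / Z_total = (-2.212 - j11.49) / (96 - j2571) = 0.00443 - j0.001026 A.
Step 6 — Convert to polar: |I| = 0.004547 A, ∠I = -13.0°.

I = 0.004547∠-13.0° A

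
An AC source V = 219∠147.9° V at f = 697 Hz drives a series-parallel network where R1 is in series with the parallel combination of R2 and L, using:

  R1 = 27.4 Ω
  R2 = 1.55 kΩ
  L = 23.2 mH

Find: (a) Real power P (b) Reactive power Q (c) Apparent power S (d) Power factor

Step 1 — Angular frequency: ω = 2π·f = 2π·697 = 4379 rad/s.
Step 2 — Component impedances:
  R1: Z = R = 27.4 Ω
  R2: Z = R = 1550 Ω
  L: Z = jωL = j·4379·0.0232 = 0 + j101.6 Ω
Step 3 — Parallel branch: R2 || L = 1/(1/R2 + 1/L) = 6.631 + j101.2 Ω.
Step 4 — Series with R1: Z_total = R1 + (R2 || L) = 34.03 + j101.2 Ω = 106.7∠71.4° Ω.
Step 5 — Source phasor: V = 219∠147.9° V = -185.5 + j116.4 V.
Step 6 — Current: I = V / Z = 0.4792 + j1.995 A = 2.052∠76.5° A.
Step 7 — Complex power: S = V·I* = 143.3 + j425.9 VA.
Step 8 — Real power: P = Re(S) = 143.3 W.
Step 9 — Reactive power: Q = Im(S) = 425.9 VAR.
Step 10 — Apparent power: |S| = 449.3 VA.
Step 11 — Power factor: PF = P/|S| = 0.3188 (lagging).

(a) P = 143.3 W  (b) Q = 425.9 VAR  (c) S = 449.3 VA  (d) PF = 0.3188 (lagging)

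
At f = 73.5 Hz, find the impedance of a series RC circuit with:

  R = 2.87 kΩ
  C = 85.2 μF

Step 1 — Angular frequency: ω = 2π·f = 2π·73.5 = 461.8 rad/s.
Step 2 — Component impedances:
  R: Z = R = 2870 Ω
  C: Z = 1/(jωC) = -j/(ω·C) = 0 - j25.42 Ω
Step 3 — Series combination: Z_total = R + C = 2870 - j25.42 Ω = 2870∠-0.5° Ω.

Z = 2870 - j25.42 Ω = 2870∠-0.5° Ω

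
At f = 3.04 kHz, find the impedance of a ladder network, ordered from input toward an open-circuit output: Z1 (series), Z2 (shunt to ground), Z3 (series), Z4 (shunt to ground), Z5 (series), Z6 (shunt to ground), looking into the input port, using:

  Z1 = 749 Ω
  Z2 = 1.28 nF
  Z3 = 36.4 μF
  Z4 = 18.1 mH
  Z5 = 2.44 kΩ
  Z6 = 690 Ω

Step 1 — Angular frequency: ω = 2π·f = 2π·3040 = 1.91e+04 rad/s.
Step 2 — Component impedances:
  Z1: Z = R = 749 Ω
  Z2: Z = 1/(jωC) = -j/(ω·C) = 0 - j4.09e+04 Ω
  Z3: Z = 1/(jωC) = -j/(ω·C) = 0 - j1.438 Ω
  Z4: Z = jωL = j·1.91e+04·0.0181 = 0 + j345.7 Ω
  Z5: Z = R = 2440 Ω
  Z6: Z = R = 690 Ω
Step 3 — Ladder network (open output): work backward from the far end, alternating series and parallel combinations. Z_in = 787.4 + j342.9 Ω = 858.8∠23.5° Ω.

Z = 787.4 + j342.9 Ω = 858.8∠23.5° Ω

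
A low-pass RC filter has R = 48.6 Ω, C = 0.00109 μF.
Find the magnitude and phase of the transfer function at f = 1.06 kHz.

Step 1 — Angular frequency: ω = 2π·1060 = 6660 rad/s.
Step 2 — Transfer function: H(jω) = 1/(1 + jωRC).
Step 3 — Denominator: 1 + jωRC = 1 + j·6660·48.6·1.09e-09 = 1 + j0.0003528.
Step 4 — H = 1 - j0.0003528.
Step 5 — Magnitude: |H| = 1 (-0.0 dB); phase: φ = -0.0°.

|H| = 1 (-0.0 dB), φ = -0.0°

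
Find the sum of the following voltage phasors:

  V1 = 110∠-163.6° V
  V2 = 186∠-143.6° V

Step 1 — Convert each phasor to rectangular form:
  V1 = 110·(cos(-163.6°) + j·sin(-163.6°)) = -105.5 - j31.06 V
  V2 = 186·(cos(-143.6°) + j·sin(-143.6°)) = -149.7 - j110.4 V
Step 2 — Sum components: V_total = -255.2 - j141.4 V.
Step 3 — Convert to polar: |V_total| = 291.8 V, ∠V_total = -151.0°.

V_total = 291.8∠-151.0° V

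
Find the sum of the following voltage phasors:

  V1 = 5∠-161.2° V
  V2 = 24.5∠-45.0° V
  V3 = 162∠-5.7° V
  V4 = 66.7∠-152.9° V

Step 1 — Convert each phasor to rectangular form:
  V1 = 5·(cos(-161.2°) + j·sin(-161.2°)) = -4.733 - j1.611 V
  V2 = 24.5·(cos(-45.0°) + j·sin(-45.0°)) = 17.32 - j17.32 V
  V3 = 162·(cos(-5.7°) + j·sin(-5.7°)) = 161.2 - j16.09 V
  V4 = 66.7·(cos(-152.9°) + j·sin(-152.9°)) = -59.38 - j30.38 V
Step 2 — Sum components: V_total = 114.4 - j65.41 V.
Step 3 — Convert to polar: |V_total| = 131.8 V, ∠V_total = -29.8°.

V_total = 131.8∠-29.8° V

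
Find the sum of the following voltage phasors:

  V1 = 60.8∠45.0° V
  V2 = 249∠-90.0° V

Step 1 — Convert each phasor to rectangular form:
  V1 = 60.8·(cos(45.0°) + j·sin(45.0°)) = 42.99 + j42.99 V
  V2 = 249·(cos(-90.0°) + j·sin(-90.0°)) = 0 - j249 V
Step 2 — Sum components: V_total = 42.99 - j206 V.
Step 3 — Convert to polar: |V_total| = 210.4 V, ∠V_total = -78.2°.

V_total = 210.4∠-78.2° V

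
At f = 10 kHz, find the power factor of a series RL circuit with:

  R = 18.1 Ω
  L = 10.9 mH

Step 1 — Angular frequency: ω = 2π·f = 2π·1e+04 = 6.283e+04 rad/s.
Step 2 — Component impedances:
  R: Z = R = 18.1 Ω
  L: Z = jωL = j·6.283e+04·0.0109 = 0 + j684.9 Ω
Step 3 — Series combination: Z_total = R + L = 18.1 + j684.9 Ω = 685.1∠88.5° Ω.
Step 4 — Power factor: PF = cos(φ) = Re(Z)/|Z| = 18.1/685.1 = 0.02642.
Step 5 — Type: Im(Z) = 684.9 ⇒ lagging (phase φ = 88.5°).

PF = 0.02642 (lagging, φ = 88.5°)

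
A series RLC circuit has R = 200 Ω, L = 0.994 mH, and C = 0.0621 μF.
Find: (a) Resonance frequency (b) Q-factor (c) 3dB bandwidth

Step 1 — Resonance: ω₀ = 1/√(LC) = 1/√(0.000994·6.21e-08) = 1.273e+05 rad/s.
Step 2 — f₀ = ω₀/(2π) = 2.026e+04 Hz.
Step 3 — Series Q: Q = ω₀L/R = 1.273e+05·0.000994/200 = 0.6326.
Step 4 — Bandwidth: Δω = ω₀/Q = 2.012e+05 rad/s; BW = Δω/(2π) = 3.202e+04 Hz.

(a) f₀ = 2.026e+04 Hz  (b) Q = 0.6326  (c) BW = 3.202e+04 Hz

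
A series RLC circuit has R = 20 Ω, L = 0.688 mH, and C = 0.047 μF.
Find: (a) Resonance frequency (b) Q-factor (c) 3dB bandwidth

Step 1 — Resonance: ω₀ = 1/√(LC) = 1/√(0.000688·4.7e-08) = 1.759e+05 rad/s.
Step 2 — f₀ = ω₀/(2π) = 2.799e+04 Hz.
Step 3 — Series Q: Q = ω₀L/R = 1.759e+05·0.000688/20 = 6.049.
Step 4 — Bandwidth: Δω = ω₀/Q = 2.907e+04 rad/s; BW = Δω/(2π) = 4627 Hz.

(a) f₀ = 2.799e+04 Hz  (b) Q = 6.049  (c) BW = 4627 Hz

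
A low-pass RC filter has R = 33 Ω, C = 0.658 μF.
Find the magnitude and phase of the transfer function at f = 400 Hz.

Step 1 — Angular frequency: ω = 2π·400 = 2513 rad/s.
Step 2 — Transfer function: H(jω) = 1/(1 + jωRC).
Step 3 — Denominator: 1 + jωRC = 1 + j·2513·33·6.58e-07 = 1 + j0.05457.
Step 4 — H = 0.997 - j0.05441.
Step 5 — Magnitude: |H| = 0.9985 (-0.0 dB); phase: φ = -3.1°.

|H| = 0.9985 (-0.0 dB), φ = -3.1°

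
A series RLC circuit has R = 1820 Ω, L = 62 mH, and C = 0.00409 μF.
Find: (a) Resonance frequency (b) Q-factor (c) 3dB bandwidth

Step 1 — Resonance condition Im(Z)=0 gives ω₀ = 1/√(LC).
Step 2 — ω₀ = 1/√(0.062·4.09e-09) = 6.28e+04 rad/s.
Step 3 — f₀ = ω₀/(2π) = 9995 Hz.
Step 4 — Series Q: Q = ω₀L/R = 6.28e+04·0.062/1820 = 2.139.
Step 5 — 3dB bandwidth: Δω = ω₀/Q = 2.935e+04 rad/s; BW = Δω/(2π) = 4672 Hz.

(a) f₀ = 9995 Hz  (b) Q = 2.139  (c) BW = 4672 Hz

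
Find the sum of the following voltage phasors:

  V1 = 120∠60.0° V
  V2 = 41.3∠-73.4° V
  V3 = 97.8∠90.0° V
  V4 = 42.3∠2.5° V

Step 1 — Convert each phasor to rectangular form:
  V1 = 120·(cos(60.0°) + j·sin(60.0°)) = 60 + j103.9 V
  V2 = 41.3·(cos(-73.4°) + j·sin(-73.4°)) = 11.8 - j39.58 V
  V3 = 97.8·(cos(90.0°) + j·sin(90.0°)) = 0 + j97.8 V
  V4 = 42.3·(cos(2.5°) + j·sin(2.5°)) = 42.26 + j1.845 V
Step 2 — Sum components: V_total = 114.1 + j164 V.
Step 3 — Convert to polar: |V_total| = 199.8 V, ∠V_total = 55.2°.

V_total = 199.8∠55.2° V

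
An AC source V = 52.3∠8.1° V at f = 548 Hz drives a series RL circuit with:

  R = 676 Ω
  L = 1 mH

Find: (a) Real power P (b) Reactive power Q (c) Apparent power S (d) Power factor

Step 1 — Angular frequency: ω = 2π·f = 2π·548 = 3443 rad/s.
Step 2 — Component impedances:
  R: Z = R = 676 Ω
  L: Z = jωL = j·3443·0.001 = 0 + j3.443 Ω
Step 3 — Series combination: Z_total = R + L = 676 + j3.443 Ω = 676∠0.3° Ω.
Step 4 — Source phasor: V = 52.3∠8.1° V = 51.78 + j7.369 V.
Step 5 — Current: I = V / Z = 0.07665 + j0.01051 A = 0.07737∠7.8° A.
Step 6 — Complex power: S = V·I* = 4.046 + j0.02061 VA.
Step 7 — Real power: P = Re(S) = 4.046 W.
Step 8 — Reactive power: Q = Im(S) = 0.02061 VAR.
Step 9 — Apparent power: |S| = 4.046 VA.
Step 10 — Power factor: PF = P/|S| = 1 (lagging).

(a) P = 4.046 W  (b) Q = 0.02061 VAR  (c) S = 4.046 VA  (d) PF = 1 (lagging)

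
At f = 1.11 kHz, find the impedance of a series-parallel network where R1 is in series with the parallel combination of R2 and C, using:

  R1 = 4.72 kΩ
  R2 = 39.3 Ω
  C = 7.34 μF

Step 1 — Angular frequency: ω = 2π·f = 2π·1110 = 6974 rad/s.
Step 2 — Component impedances:
  R1: Z = R = 4720 Ω
  R2: Z = R = 39.3 Ω
  C: Z = 1/(jωC) = -j/(ω·C) = 0 - j19.53 Ω
Step 3 — Parallel branch: R2 || C = 1/(1/R2 + 1/C) = 7.786 - j15.66 Ω.
Step 4 — Series with R1: Z_total = R1 + (R2 || C) = 4728 - j15.66 Ω = 4728∠-0.2° Ω.

Z = 4728 - j15.66 Ω = 4728∠-0.2° Ω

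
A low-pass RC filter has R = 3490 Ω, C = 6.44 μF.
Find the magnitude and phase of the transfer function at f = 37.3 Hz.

Step 1 — Angular frequency: ω = 2π·37.3 = 234.4 rad/s.
Step 2 — Transfer function: H(jω) = 1/(1 + jωRC).
Step 3 — Denominator: 1 + jωRC = 1 + j·234.4·3490·6.44e-06 = 1 + j5.267.
Step 4 — H = 0.03479 - j0.1832.
Step 5 — Magnitude: |H| = 0.1865 (-14.6 dB); phase: φ = -79.3°.

|H| = 0.1865 (-14.6 dB), φ = -79.3°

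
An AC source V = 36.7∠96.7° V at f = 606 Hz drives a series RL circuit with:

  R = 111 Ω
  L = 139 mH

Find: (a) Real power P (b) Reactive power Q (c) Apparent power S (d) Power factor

Step 1 — Angular frequency: ω = 2π·f = 2π·606 = 3808 rad/s.
Step 2 — Component impedances:
  R: Z = R = 111 Ω
  L: Z = jωL = j·3808·0.139 = 0 + j529.3 Ω
Step 3 — Series combination: Z_total = R + L = 111 + j529.3 Ω = 540.8∠78.2° Ω.
Step 4 — Source phasor: V = 36.7∠96.7° V = -4.282 + j36.45 V.
Step 5 — Current: I = V / Z = 0.06434 + j0.02158 A = 0.06787∠18.5° A.
Step 6 — Complex power: S = V·I* = 0.5112 + j2.438 VA.
Step 7 — Real power: P = Re(S) = 0.5112 W.
Step 8 — Reactive power: Q = Im(S) = 2.438 VAR.
Step 9 — Apparent power: |S| = 2.491 VA.
Step 10 — Power factor: PF = P/|S| = 0.2053 (lagging).

(a) P = 0.5112 W  (b) Q = 2.438 VAR  (c) S = 2.491 VA  (d) PF = 0.2053 (lagging)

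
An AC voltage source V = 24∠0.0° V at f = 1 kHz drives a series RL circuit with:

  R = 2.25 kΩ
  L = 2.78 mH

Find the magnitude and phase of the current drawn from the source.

Step 1 — Angular frequency: ω = 2π·f = 2π·1000 = 6283 rad/s.
Step 2 — Component impedances:
  R: Z = R = 2250 Ω
  L: Z = jωL = j·6283·0.00278 = 0 + j17.47 Ω
Step 3 — Series combination: Z_total = R + L = 2250 + j17.47 Ω = 2250∠0.4° Ω.
Step 4 — Source phasor: V = 24∠0.0° V = 24 V.
Step 5 — Ohm's law: I = V / Z_total = (24) / (2250 + j17.47) = 0.01067 - j8.28e-05 A.
Step 6 — Convert to polar: |I| = 0.01067 A, ∠I = -0.4°.

I = 0.01067∠-0.4° A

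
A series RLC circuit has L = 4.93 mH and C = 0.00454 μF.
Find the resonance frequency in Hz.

Step 1 — Resonance condition Im(Z)=0 gives ω₀ = 1/√(LC).
Step 2 — ω₀ = 1/√(0.00493·4.54e-09) = 2.114e+05 rad/s.
Step 3 — f₀ = ω₀/(2π) = 3.364e+04 Hz.

f₀ = 3.364e+04 Hz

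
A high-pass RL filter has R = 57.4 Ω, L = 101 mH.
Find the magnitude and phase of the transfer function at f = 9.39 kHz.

Step 1 — Angular frequency: ω = 2π·9390 = 5.9e+04 rad/s.
Step 2 — Transfer function: H(jω) = jωL/(R + jωL).
Step 3 — Numerator jωL = j·5959; denominator R + jωL = 57.4 + j5959.
Step 4 — H = 0.9999 + j0.009632.
Step 5 — Magnitude: |H| = 1 (-0.0 dB); phase: φ = 0.6°.

|H| = 1 (-0.0 dB), φ = 0.6°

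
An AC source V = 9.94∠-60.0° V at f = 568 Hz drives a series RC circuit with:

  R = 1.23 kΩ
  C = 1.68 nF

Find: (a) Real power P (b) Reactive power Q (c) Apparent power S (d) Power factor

Step 1 — Angular frequency: ω = 2π·f = 2π·568 = 3569 rad/s.
Step 2 — Component impedances:
  R: Z = R = 1230 Ω
  C: Z = 1/(jωC) = -j/(ω·C) = 0 - j1.668e+05 Ω
Step 3 — Series combination: Z_total = R + C = 1230 - j1.668e+05 Ω = 1.668e+05∠-89.6° Ω.
Step 4 — Source phasor: V = 9.94∠-60.0° V = 4.97 - j8.608 V.
Step 5 — Current: I = V / Z = 5.183e-05 + j2.942e-05 A = 5.96e-05∠29.6° A.
Step 6 — Complex power: S = V·I* = 4.368e-06 - j0.0005924 VA.
Step 7 — Real power: P = Re(S) = 4.368e-06 W.
Step 8 — Reactive power: Q = Im(S) = -0.0005924 VAR.
Step 9 — Apparent power: |S| = 0.0005924 VA.
Step 10 — Power factor: PF = P/|S| = 0.007374 (leading).

(a) P = 4.368e-06 W  (b) Q = -0.0005924 VAR  (c) S = 0.0005924 VA  (d) PF = 0.007374 (leading)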